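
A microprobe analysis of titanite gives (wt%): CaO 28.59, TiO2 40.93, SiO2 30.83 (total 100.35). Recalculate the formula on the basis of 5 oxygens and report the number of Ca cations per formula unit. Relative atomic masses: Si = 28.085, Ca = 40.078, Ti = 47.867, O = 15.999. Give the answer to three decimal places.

0.995 Ca apfu

CaO (M=56.077): mol = 0.50983; Ca = 0.50983, O = 0.50983.
TiO2 (M=79.865): mol = 0.51249; Ti = 0.51249, O = 1.02498.
SiO2 (M=60.083): mol = 0.51312; Si = 0.51312, O = 1.02624.
ΣO = 2.56105; factor = 5/ΣO = 1.95232.
Ca apfu = 0.50983 × 1.95232 = 0.995.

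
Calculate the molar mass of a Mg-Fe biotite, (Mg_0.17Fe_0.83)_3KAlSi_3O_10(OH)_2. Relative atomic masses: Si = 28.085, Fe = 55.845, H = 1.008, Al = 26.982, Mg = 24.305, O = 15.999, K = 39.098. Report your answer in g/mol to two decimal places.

M = 0.51(24.305) + 2.49(55.845) + 1(39.098) + 1(26.982) + 3(28.085) + 12(15.999) + 2(1.008)

495.79 g/mol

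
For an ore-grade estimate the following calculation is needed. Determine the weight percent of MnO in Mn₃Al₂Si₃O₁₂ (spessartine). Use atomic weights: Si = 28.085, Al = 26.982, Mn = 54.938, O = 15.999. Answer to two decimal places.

M(Mn₃Al₂Si₃O₁₂) = 495.021 g/mol; M(MnO) = 70.937 g/mol.
Moles MnO per formula unit = 3 Mn ÷ 1 = 3.0000.
MnO fraction = (3.0000 × 70.937) / 495.021 = 212.811/495.021 = 0.4299.

42.99 wt%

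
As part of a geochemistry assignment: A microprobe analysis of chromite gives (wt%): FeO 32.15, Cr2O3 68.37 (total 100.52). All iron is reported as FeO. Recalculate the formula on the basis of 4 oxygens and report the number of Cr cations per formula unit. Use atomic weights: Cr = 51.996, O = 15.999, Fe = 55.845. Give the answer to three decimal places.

2.003 Cr apfu

FeO (M=71.844): mol = 0.44750; Fe = 0.44750, O = 0.44750.
Cr2O3 (M=151.989): mol = 0.44984; Cr = 0.89968, O = 1.34952.
ΣO = 1.79702; factor = 4/ΣO = 2.22591.
Cr apfu = 0.89968 × 2.22591 = 2.003.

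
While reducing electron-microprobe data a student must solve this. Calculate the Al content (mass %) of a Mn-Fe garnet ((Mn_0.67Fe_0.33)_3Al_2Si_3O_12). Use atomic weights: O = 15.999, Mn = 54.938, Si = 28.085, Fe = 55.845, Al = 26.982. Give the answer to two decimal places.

Formula mass = 2.01×54.938 + 0.99×55.845 + 2×26.982 + 3×28.085 + 12×15.999 = 495.919 g/mol, of which 53.964 g is Al.
So Al makes up 53.964/495.919 = 0.1088 of the mass, i.e. 10.88%.

10.88 mass %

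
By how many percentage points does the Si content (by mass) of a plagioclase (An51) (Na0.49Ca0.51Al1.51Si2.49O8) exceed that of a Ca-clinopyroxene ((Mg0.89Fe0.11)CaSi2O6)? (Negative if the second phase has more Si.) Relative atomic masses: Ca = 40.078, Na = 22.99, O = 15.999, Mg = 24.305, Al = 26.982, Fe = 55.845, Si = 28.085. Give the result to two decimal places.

Si in Na0.49Ca0.51Al1.51Si2.49O8: molar mass 270.371 g/mol; 2.49×28.085 = 69.932 g → 25.87 wt%.
Si in (Mg0.89Fe0.11)CaSi2O6: molar mass 220.016 g/mol; 2×28.085 = 56.170 g → 25.53 wt%.
Difference = 25.87 − 25.53 = 0.34 percentage points.

0.34 percentage points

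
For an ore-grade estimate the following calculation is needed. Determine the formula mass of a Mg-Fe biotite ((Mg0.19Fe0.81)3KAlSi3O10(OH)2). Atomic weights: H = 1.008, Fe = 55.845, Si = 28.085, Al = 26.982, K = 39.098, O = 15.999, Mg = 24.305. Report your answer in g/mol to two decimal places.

493.90 g/mol

The formula mass is the sum 0.57*24.305 + 2.43*55.845 + 1*39.098 + 1*26.982 + 3*28.085 + 12*15.999 + 2*1.008.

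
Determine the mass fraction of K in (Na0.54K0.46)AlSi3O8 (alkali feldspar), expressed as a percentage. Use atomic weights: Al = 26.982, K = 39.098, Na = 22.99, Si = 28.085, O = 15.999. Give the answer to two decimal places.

6.67 mass %

Formula mass = 0.54·22.99 + 0.46·39.098 + 1·26.982 + 3·28.085 + 8·15.999 = 269.629 g/mol, of which 17.985 g is K.
So K makes up 17.985/269.629 = 0.0667 of the mass, i.e. 6.67%.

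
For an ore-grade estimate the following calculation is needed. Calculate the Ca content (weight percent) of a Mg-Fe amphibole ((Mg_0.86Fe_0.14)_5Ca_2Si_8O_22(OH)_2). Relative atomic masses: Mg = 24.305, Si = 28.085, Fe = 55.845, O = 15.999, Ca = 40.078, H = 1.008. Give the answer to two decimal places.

9.61 weight percent

Formula mass = 4.30*24.305 + 0.70*55.845 + 2*40.078 + 8*28.085 + 24*15.999 + 2*1.008 = 834.431 g/mol, of which 80.156 g is Ca.
So Ca makes up 80.156/834.431 = 0.0961 of the mass, i.e. 9.61%.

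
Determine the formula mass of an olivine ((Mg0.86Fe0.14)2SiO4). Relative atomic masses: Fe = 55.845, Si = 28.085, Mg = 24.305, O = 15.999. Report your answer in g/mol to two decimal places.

149.52 g/mol

M = 1.72*24.305 + 0.28*55.845 + 1*28.085 + 4*15.999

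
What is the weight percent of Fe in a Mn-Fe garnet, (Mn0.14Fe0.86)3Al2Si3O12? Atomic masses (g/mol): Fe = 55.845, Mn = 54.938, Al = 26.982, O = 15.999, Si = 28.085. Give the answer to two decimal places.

28.97 mass %

M((Mn0.14Fe0.86)3Al2Si3O12) = 497.361 g/mol.
Fe contributes 2.58 × 55.845 = 144.080 g per mole.
144.080/497.361 = 0.2897 → 28.97%.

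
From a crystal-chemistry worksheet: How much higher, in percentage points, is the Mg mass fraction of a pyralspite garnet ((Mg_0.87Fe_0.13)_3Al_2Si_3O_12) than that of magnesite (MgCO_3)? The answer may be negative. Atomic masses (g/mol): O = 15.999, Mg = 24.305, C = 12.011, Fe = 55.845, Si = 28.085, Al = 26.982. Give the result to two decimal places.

-13.56 percentage points

First mineral: 63.436 g Mg in 415.423 g formula = 15.27 wt% Mg.
Second mineral: 24.305 g Mg in 84.313 g formula = 28.83 wt% Mg.
15.27% − 28.83% gives a difference of -13.56 percentage points.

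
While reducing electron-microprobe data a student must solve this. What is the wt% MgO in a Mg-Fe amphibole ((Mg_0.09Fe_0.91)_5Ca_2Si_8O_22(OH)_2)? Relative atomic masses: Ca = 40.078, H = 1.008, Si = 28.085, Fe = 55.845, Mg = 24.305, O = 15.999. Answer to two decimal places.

1.90 wt%

Molar mass of (Mg_0.09Fe_0.91)_5Ca_2Si_8O_22(OH)_2 = 0.45×24.305 + 4.55×55.845 + 2×40.078 + 8×28.085 + 24×15.999 + 2×1.008 = 955.860 g/mol.
Each formula unit contains 0.45 Mg, equivalent to 0.45/1 = 0.4500 mol MgO.
M(MgO) = 1×24.305 + 1×15.999 = 40.304 g/mol.
Mass of MgO per formula unit = 0.4500 × 40.304 = 18.137 g.
MgO wt% = 18.137 / 955.860 × 100 = 1.90%.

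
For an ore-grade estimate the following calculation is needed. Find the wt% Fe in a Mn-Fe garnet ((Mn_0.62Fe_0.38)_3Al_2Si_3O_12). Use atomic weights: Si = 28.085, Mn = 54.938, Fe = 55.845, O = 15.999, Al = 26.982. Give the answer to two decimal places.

12.83 mass %

Molar mass of (Mn_0.62Fe_0.38)_3Al_2Si_3O_12: 1.86×54.938 + 1.14×55.845 + 2×26.982 + 3×28.085 + 12×15.999 = 496.055 g/mol.
Mass of Fe per formula unit: 1.14 × 55.845 = 63.663 g.
Weight fraction Fe = 63.663 / 496.055 = 0.1283.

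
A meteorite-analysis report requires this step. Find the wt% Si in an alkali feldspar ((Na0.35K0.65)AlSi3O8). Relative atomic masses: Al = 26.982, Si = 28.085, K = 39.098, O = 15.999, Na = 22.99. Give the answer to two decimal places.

30.90 weight percent

Molar mass of (Na0.35K0.65)AlSi3O8: 0.35×22.99 + 0.65×39.098 + 1×26.982 + 3×28.085 + 8×15.999 = 272.689 g/mol.
Mass of Si per formula unit: 3 × 28.085 = 84.255 g.
Weight fraction Si = 84.255 / 272.689 = 0.3090.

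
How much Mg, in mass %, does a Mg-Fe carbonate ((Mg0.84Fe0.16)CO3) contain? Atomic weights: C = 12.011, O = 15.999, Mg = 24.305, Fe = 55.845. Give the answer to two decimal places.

Formula mass = 0.84*24.305 + 0.16*55.845 + 1*12.011 + 3*15.999 = 89.359 g/mol, of which 20.416 g is Mg.
So Mg makes up 20.416/89.359 = 0.2285 of the mass, i.e. 22.85%.

22.85 mass %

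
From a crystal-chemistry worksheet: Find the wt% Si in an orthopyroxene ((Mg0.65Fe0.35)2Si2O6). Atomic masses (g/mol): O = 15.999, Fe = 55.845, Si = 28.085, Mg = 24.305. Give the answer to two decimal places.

25.21 wt%

M((Mg0.65Fe0.35)2Si2O6) = 222.852 g/mol.
Si contributes 2 × 28.085 = 56.170 g per mole.
56.170/222.852 = 0.2521 → 25.21%.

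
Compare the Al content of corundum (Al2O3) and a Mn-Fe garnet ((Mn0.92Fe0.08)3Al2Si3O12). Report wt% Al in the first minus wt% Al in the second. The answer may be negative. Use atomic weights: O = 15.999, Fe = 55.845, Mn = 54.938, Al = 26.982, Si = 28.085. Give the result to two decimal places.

Al in Al2O3: molar mass 101.961 g/mol; 2×26.982 = 53.964 g → 52.93 wt%.
Al in (Mn0.92Fe0.08)3Al2Si3O12: molar mass 495.239 g/mol; 2×26.982 = 53.964 g → 10.90 wt%.
Difference = 52.93 − 10.90 = 42.03 percentage points.

42.03 percentage points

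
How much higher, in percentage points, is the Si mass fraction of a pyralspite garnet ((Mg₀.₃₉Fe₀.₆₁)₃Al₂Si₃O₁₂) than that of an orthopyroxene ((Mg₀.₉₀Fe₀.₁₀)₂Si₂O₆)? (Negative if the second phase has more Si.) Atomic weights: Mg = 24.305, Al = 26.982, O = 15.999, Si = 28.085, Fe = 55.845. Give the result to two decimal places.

Si in (Mg₀.₃₉Fe₀.₆₁)₃Al₂Si₃O₁₂: molar mass 460.840 g/mol; 3×28.085 = 84.255 g → 18.28 wt%.
Si in (Mg₀.₉₀Fe₀.₁₀)₂Si₂O₆: molar mass 207.082 g/mol; 2×28.085 = 56.170 g → 27.12 wt%.
Difference = 18.28 − 27.12 = -8.84 percentage points.

-8.84 percentage points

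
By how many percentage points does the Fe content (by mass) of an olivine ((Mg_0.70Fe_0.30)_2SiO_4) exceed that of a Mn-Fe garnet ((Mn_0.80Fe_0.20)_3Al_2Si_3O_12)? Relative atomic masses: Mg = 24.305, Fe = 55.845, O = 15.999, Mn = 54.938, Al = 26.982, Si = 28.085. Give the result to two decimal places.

M((Mg_0.70Fe_0.30)_2SiO_4) = 159.615 g/mol, so wt% Fe = 33.507/159.615 × 100 = 20.99%.
M((Mn_0.80Fe_0.20)_3Al_2Si_3O_12) = 495.565 g/mol, so wt% Fe = 33.507/495.565 × 100 = 6.76%.
20.99 − 6.76 = 14.23 pp.

14.23 percentage points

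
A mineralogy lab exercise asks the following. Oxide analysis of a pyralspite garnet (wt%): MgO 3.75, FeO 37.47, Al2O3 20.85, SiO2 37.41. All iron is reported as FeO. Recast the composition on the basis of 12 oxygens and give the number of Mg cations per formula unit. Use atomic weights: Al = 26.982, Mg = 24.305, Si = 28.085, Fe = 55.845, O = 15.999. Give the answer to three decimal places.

0.451 Mg apfu

3.75 wt% MgO ÷ 40.304 g/mol = 0.09304 mol, giving 0.09304 Mg and 0.09304 O.
37.47 wt% FeO ÷ 71.844 g/mol = 0.52155 mol, giving 0.52155 Fe and 0.52155 O.
20.85 wt% Al2O3 ÷ 101.961 g/mol = 0.20449 mol, giving 0.40898 Al and 0.61347 O.
37.41 wt% SiO2 ÷ 60.083 g/mol = 0.62264 mol, giving 0.62264 Si and 1.24528 O.
Oxygen sums to 2.47334; scaling by 12/2.47334 = 4.85174 puts the formula on 12 O.
Mg: 0.09304 × 4.85174 = 0.451 atoms per formula unit.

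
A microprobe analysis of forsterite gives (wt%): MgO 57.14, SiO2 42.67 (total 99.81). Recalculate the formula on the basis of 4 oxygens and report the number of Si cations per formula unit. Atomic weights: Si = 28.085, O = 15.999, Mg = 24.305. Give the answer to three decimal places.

57.14 wt% MgO ÷ 40.304 g/mol = 1.41773 mol, giving 1.41773 Mg and 1.41773 O.
42.67 wt% SiO2 ÷ 60.083 g/mol = 0.71018 mol, giving 0.71018 Si and 1.42036 O.
Oxygen sums to 2.83809; scaling by 4/2.83809 = 1.40940 puts the formula on 4 O.
Si: 0.71018 × 1.40940 = 1.001 atoms per formula unit.

1.001 Si apfu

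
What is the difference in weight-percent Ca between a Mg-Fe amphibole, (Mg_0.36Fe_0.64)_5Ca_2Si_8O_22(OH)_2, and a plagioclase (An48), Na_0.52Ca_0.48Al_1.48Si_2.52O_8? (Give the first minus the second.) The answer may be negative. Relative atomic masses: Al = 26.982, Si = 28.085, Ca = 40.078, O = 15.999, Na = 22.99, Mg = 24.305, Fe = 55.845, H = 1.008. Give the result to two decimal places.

M((Mg_0.36Fe_0.64)_5Ca_2Si_8O_22(OH)_2) = 913.281 g/mol, so wt% Ca = 80.156/913.281 × 100 = 8.78%.
M(Na_0.52Ca_0.48Al_1.48Si_2.52O_8) = 269.892 g/mol, so wt% Ca = 19.237/269.892 × 100 = 7.13%.
8.78 − 7.13 = 1.65 pp.

1.65 percentage points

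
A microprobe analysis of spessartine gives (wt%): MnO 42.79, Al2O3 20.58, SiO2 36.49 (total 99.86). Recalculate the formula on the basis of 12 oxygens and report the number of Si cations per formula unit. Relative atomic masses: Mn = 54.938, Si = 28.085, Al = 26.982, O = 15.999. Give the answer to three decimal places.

MnO (M=70.937): mol = 0.60321; Mn = 0.60321, O = 0.60321.
Al2O3 (M=101.961): mol = 0.20184; Al = 0.40368, O = 0.60552.
SiO2 (M=60.083): mol = 0.60733; Si = 0.60733, O = 1.21466.
ΣO = 2.42339; factor = 12/ΣO = 4.95174.
Si apfu = 0.60733 × 4.95174 = 3.007.

3.007 Si apfu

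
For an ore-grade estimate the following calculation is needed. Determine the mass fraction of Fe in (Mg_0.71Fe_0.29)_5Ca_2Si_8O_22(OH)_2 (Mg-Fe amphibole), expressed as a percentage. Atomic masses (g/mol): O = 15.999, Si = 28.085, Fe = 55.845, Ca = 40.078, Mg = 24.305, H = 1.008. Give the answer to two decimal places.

M((Mg_0.71Fe_0.29)_5Ca_2Si_8O_22(OH)_2) = 858.086 g/mol.
Fe contributes 1.45 × 55.845 = 80.975 g per mole.
80.975/858.086 = 0.0944 → 9.44%.

9.44 mass %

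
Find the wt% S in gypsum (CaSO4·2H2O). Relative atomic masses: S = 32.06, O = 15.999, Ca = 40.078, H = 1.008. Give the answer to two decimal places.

Molar mass of CaSO4·2H2O: 1*40.078 + 1*32.06 + 6*15.999 + 4*1.008 = 172.164 g/mol.
Mass of S per formula unit: 1 × 32.06 = 32.060 g.
Weight fraction S = 32.060 / 172.164 = 0.1862.

18.62 mass %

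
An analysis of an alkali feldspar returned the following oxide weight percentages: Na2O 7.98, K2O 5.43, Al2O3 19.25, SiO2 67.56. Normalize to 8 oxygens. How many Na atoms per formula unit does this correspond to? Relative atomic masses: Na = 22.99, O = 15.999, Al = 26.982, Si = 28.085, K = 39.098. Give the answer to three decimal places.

7.98 wt% Na2O ÷ 61.979 g/mol = 0.12875 mol, giving 0.25750 Na and 0.12875 O.
5.43 wt% K2O ÷ 94.195 g/mol = 0.05765 mol, giving 0.11530 K and 0.05765 O.
19.25 wt% Al2O3 ÷ 101.961 g/mol = 0.18880 mol, giving 0.37760 Al and 0.56640 O.
67.56 wt% SiO2 ÷ 60.083 g/mol = 1.12444 mol, giving 1.12444 Si and 2.24888 O.
Oxygen sums to 3.00168; scaling by 8/3.00168 = 2.66517 puts the formula on 8 O.
Na: 0.25750 × 2.66517 = 0.686 atoms per formula unit.

0.686 Na apfu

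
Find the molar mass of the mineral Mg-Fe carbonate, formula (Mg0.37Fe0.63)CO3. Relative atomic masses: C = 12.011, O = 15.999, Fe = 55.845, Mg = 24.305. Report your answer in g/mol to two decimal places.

104.18 g/mol

The formula mass is the sum 0.37(24.305) + 0.63(55.845) + 1(12.011) + 3(15.999).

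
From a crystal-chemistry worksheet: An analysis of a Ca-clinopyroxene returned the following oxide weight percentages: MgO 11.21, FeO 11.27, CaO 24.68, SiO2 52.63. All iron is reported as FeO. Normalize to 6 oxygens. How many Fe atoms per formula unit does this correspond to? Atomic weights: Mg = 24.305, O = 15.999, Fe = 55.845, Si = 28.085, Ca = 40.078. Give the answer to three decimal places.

0.358 Fe apfu

MgO (M=40.304): mol = 0.27814; Mg = 0.27814, O = 0.27814.
FeO (M=71.844): mol = 0.15687; Fe = 0.15687, O = 0.15687.
CaO (M=56.077): mol = 0.44011; Ca = 0.44011, O = 0.44011.
SiO2 (M=60.083): mol = 0.87595; Si = 0.87595, O = 1.75190.
ΣO = 2.62702; factor = 6/ΣO = 2.28396.
Fe apfu = 0.15687 × 2.28396 = 0.358.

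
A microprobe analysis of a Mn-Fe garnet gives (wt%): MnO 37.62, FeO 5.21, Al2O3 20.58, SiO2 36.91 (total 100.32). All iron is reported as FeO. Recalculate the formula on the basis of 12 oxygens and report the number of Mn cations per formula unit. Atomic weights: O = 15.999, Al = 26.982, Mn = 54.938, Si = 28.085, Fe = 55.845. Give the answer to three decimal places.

MnO (M=70.937): mol = 0.53033; Mn = 0.53033, O = 0.53033.
FeO (M=71.844): mol = 0.07252; Fe = 0.07252, O = 0.07252.
Al2O3 (M=101.961): mol = 0.20184; Al = 0.40368, O = 0.60552.
SiO2 (M=60.083): mol = 0.61432; Si = 0.61432, O = 1.22864.
ΣO = 2.43701; factor = 12/ΣO = 4.92407.
Mn apfu = 0.53033 × 4.92407 = 2.611.

2.611 Mn apfu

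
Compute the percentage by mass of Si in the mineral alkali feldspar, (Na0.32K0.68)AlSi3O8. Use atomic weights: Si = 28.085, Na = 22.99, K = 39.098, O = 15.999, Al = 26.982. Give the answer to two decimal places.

Molar mass of (Na0.32K0.68)AlSi3O8: 0.32×22.99 + 0.68×39.098 + 1×26.982 + 3×28.085 + 8×15.999 = 273.172 g/mol.
Mass of Si per formula unit: 3 × 28.085 = 84.255 g.
Weight fraction Si = 84.255 / 273.172 = 0.3084.

30.84 wt%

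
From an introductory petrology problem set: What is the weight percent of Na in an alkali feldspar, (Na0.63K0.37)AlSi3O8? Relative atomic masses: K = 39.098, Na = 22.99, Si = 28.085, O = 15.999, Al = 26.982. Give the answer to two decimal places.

5.40 mass %

M((Na0.63K0.37)AlSi3O8) = 268.179 g/mol.
Na contributes 0.63 × 22.99 = 14.484 g per mole.
14.484/268.179 = 0.0540 → 5.40%.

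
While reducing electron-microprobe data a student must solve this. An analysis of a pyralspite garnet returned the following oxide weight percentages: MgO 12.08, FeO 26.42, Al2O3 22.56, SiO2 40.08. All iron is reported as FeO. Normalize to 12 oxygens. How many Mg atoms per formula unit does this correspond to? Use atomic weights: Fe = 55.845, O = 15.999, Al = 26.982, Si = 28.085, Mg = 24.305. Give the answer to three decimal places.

1.349 Mg apfu

12.08 wt% MgO ÷ 40.304 g/mol = 0.29972 mol, giving 0.29972 Mg and 0.29972 O.
26.42 wt% FeO ÷ 71.844 g/mol = 0.36774 mol, giving 0.36774 Fe and 0.36774 O.
22.56 wt% Al2O3 ÷ 101.961 g/mol = 0.22126 mol, giving 0.44252 Al and 0.66378 O.
40.08 wt% SiO2 ÷ 60.083 g/mol = 0.66708 mol, giving 0.66708 Si and 1.33416 O.
Oxygen sums to 2.66540; scaling by 12/2.66540 = 4.50214 puts the formula on 12 O.
Mg: 0.29972 × 4.50214 = 1.349 atoms per formula unit.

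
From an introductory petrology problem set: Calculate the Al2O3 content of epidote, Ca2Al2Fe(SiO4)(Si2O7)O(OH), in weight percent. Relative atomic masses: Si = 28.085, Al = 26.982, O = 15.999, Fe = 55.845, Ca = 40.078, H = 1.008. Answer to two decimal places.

Formula mass = 483.215 g/mol.
2 Al → 1.0000 mol Al2O3 per formula unit; M(Al2O3) = 101.961, so Al2O3 mass = 101.961 g.
101.961/483.215 × 100 = 21.10 wt%.

21.10 wt%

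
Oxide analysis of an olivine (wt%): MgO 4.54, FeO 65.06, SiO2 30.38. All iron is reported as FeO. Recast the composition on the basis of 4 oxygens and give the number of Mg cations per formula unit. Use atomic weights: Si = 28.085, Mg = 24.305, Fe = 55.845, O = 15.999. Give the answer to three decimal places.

MgO (M=40.304): mol = 0.11264; Mg = 0.11264, O = 0.11264.
FeO (M=71.844): mol = 0.90557; Fe = 0.90557, O = 0.90557.
SiO2 (M=60.083): mol = 0.50563; Si = 0.50563, O = 1.01126.
ΣO = 2.02947; factor = 4/ΣO = 1.97096.
Mg apfu = 0.11264 × 1.97096 = 0.222.

0.222 Mg apfu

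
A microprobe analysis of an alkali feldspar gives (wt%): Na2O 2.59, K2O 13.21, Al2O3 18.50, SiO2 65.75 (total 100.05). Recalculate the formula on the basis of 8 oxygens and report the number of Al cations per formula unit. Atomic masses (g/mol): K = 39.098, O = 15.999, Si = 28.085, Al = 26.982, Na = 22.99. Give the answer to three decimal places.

0.996 Al apfu

Na2O: 2.59/61.979 = 0.04179 mol → 0.08358 mol Na, 0.04179 mol O.
K2O: 13.21/94.195 = 0.14024 mol → 0.28048 mol K, 0.14024 mol O.
Al2O3: 18.50/101.961 = 0.18144 mol → 0.36288 mol Al, 0.54432 mol O.
SiO2: 65.75/60.083 = 1.09432 mol → 1.09432 mol Si, 2.18864 mol O.
Total oxygen = 2.91499 mol. Normalization factor = 8/2.91499 = 2.74443.
Al per 8 O = 0.36288 × 2.74443 = 0.996.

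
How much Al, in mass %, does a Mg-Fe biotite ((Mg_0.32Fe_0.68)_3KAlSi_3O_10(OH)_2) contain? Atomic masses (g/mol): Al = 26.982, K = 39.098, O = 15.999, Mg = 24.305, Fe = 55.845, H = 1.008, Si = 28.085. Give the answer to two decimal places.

5.60 mass %

Molar mass of (Mg_0.32Fe_0.68)_3KAlSi_3O_10(OH)_2: 0.96·24.305 + 2.04·55.845 + 1·39.098 + 1·26.982 + 3·28.085 + 12·15.999 + 2·1.008 = 481.596 g/mol.
Mass of Al per formula unit: 1 × 26.982 = 26.982 g.
Weight fraction Al = 26.982 / 481.596 = 0.0560.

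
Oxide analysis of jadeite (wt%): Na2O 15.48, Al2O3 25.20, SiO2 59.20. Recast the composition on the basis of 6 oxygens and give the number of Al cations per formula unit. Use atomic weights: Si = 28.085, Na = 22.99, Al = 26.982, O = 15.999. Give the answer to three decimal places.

15.48 wt% Na2O ÷ 61.979 g/mol = 0.24976 mol, giving 0.49952 Na and 0.24976 O.
25.20 wt% Al2O3 ÷ 101.961 g/mol = 0.24715 mol, giving 0.49430 Al and 0.74145 O.
59.20 wt% SiO2 ÷ 60.083 g/mol = 0.98530 mol, giving 0.98530 Si and 1.97060 O.
Oxygen sums to 2.96181; scaling by 6/2.96181 = 2.02579 puts the formula on 6 O.
Al: 0.49430 × 2.02579 = 1.001 atoms per formula unit.

1.001 Al apfu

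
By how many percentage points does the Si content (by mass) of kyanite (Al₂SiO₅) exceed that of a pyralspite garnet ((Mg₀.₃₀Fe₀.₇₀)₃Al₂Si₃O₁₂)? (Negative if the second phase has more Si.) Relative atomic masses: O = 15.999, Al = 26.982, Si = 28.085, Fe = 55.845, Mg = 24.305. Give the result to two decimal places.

-0.62 percentage points

M(Al₂SiO₅) = 162.044 g/mol, so wt% Si = 28.085/162.044 × 100 = 17.33%.
M((Mg₀.₃₀Fe₀.₇₀)₃Al₂Si₃O₁₂) = 469.356 g/mol, so wt% Si = 84.255/469.356 × 100 = 17.95%.
17.33 − 17.95 = -0.62 pp.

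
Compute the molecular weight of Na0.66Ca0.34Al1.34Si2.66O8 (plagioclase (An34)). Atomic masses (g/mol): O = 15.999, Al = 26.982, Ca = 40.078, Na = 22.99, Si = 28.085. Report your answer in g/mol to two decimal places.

The formula mass is the sum 0.66*22.99 + 0.34*40.078 + 1.34*26.982 + 2.66*28.085 + 8*15.999.

267.65 g/mol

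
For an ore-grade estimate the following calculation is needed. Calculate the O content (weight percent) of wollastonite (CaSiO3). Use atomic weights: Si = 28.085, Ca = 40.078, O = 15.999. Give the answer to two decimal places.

Formula mass = 1×40.078 + 1×28.085 + 3×15.999 = 116.160 g/mol, of which 47.997 g is O.
So O makes up 47.997/116.160 = 0.4132 of the mass, i.e. 41.32%.

41.32 weight percent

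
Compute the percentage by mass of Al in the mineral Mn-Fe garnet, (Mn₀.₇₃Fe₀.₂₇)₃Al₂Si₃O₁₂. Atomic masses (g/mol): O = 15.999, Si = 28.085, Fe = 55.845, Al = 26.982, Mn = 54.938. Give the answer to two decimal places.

10.89 wt%

Formula mass = 2.19*54.938 + 0.81*55.845 + 2*26.982 + 3*28.085 + 12*15.999 = 495.756 g/mol, of which 53.964 g is Al.
So Al makes up 53.964/495.756 = 0.1089 of the mass, i.e. 10.89%.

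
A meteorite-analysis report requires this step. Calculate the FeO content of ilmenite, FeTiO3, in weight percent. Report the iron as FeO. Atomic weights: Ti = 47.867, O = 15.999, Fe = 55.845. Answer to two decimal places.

47.36 wt%

Formula mass = 151.709 g/mol.
1 Fe → 1.0000 mol FeO per formula unit; M(FeO) = 71.844, so FeO mass = 71.844 g.
71.844/151.709 × 100 = 47.36 wt%.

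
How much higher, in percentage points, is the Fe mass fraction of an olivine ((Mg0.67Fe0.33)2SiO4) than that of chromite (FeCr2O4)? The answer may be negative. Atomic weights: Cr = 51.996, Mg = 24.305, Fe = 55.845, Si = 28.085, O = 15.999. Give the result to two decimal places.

Fe in (Mg0.67Fe0.33)2SiO4: molar mass 161.507 g/mol; 0.66×55.845 = 36.858 g → 22.82 wt%.
Fe in FeCr2O4: molar mass 223.833 g/mol; 1×55.845 = 55.845 g → 24.95 wt%.
Difference = 22.82 − 24.95 = -2.13 percentage points.

-2.13 percentage points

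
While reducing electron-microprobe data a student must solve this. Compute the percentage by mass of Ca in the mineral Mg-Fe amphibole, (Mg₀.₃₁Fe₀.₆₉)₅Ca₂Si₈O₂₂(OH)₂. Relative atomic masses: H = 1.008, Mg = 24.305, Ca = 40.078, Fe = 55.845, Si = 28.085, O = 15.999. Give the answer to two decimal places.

8.70 wt%

M((Mg₀.₃₁Fe₀.₆₉)₅Ca₂Si₈O₂₂(OH)₂) = 921.166 g/mol.
Ca contributes 2 × 40.078 = 80.156 g per mole.
80.156/921.166 = 0.0870 → 8.70%.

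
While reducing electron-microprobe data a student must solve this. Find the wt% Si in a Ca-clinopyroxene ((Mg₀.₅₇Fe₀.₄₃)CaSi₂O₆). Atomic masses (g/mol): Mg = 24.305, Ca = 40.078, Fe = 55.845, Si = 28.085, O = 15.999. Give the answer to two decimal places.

Molar mass of (Mg₀.₅₇Fe₀.₄₃)CaSi₂O₆: 0.57*24.305 + 0.43*55.845 + 1*40.078 + 2*28.085 + 6*15.999 = 230.109 g/mol.
Mass of Si per formula unit: 2 × 28.085 = 56.170 g.
Weight fraction Si = 56.170 / 230.109 = 0.2441.

24.41 weight percent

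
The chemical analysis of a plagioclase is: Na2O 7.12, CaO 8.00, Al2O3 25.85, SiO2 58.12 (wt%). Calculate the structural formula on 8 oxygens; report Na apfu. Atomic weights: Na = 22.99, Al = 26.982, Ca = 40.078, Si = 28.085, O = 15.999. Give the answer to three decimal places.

7.12 wt% Na2O ÷ 61.979 g/mol = 0.11488 mol, giving 0.22976 Na and 0.11488 O.
8.00 wt% CaO ÷ 56.077 g/mol = 0.14266 mol, giving 0.14266 Ca and 0.14266 O.
25.85 wt% Al2O3 ÷ 101.961 g/mol = 0.25353 mol, giving 0.50706 Al and 0.76059 O.
58.12 wt% SiO2 ÷ 60.083 g/mol = 0.96733 mol, giving 0.96733 Si and 1.93466 O.
Oxygen sums to 2.95279; scaling by 8/2.95279 = 2.70930 puts the formula on 8 O.
Na: 0.22976 × 2.70930 = 0.622 atoms per formula unit.

0.622 Na apfu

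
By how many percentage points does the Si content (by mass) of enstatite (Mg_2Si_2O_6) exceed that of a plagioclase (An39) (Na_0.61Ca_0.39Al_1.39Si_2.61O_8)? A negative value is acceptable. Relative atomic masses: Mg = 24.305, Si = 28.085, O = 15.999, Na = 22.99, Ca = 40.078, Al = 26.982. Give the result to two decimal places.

Si in Mg_2Si_2O_6: molar mass 200.774 g/mol; 2×28.085 = 56.170 g → 27.98 wt%.
Si in Na_0.61Ca_0.39Al_1.39Si_2.61O_8: molar mass 268.453 g/mol; 2.61×28.085 = 73.302 g → 27.31 wt%.
Difference = 27.98 − 27.31 = 0.67 percentage points.

0.67 percentage points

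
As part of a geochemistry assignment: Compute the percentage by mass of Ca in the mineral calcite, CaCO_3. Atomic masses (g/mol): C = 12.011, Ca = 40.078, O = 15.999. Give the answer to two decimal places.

40.04 weight percent

Formula mass = 1×40.078 + 1×12.011 + 3×15.999 = 100.086 g/mol, of which 40.078 g is Ca.
So Ca makes up 40.078/100.086 = 0.4004 of the mass, i.e. 40.04%.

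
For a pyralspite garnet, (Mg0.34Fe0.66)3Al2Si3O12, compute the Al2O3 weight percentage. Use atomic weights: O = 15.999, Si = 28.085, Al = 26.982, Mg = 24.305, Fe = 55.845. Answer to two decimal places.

Molar mass of (Mg0.34Fe0.66)3Al2Si3O12 = 1.02·24.305 + 1.98·55.845 + 2·26.982 + 3·28.085 + 12·15.999 = 465.571 g/mol.
Each formula unit contains 2 Al, equivalent to 2/2 = 1.0000 mol Al2O3.
M(Al2O3) = 2×26.982 + 3×15.999 = 101.961 g/mol.
Mass of Al2O3 per formula unit = 1.0000 × 101.961 = 101.961 g.
Al2O3 wt% = 101.961 / 465.571 × 100 = 21.90%.

21.90 wt%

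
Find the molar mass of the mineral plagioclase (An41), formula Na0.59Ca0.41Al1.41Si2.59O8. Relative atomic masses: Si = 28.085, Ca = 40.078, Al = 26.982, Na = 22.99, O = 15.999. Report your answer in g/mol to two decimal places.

268.77 g/mol

The formula mass is the sum 0.59(22.99) + 0.41(40.078) + 1.41(26.982) + 2.59(28.085) + 8(15.999).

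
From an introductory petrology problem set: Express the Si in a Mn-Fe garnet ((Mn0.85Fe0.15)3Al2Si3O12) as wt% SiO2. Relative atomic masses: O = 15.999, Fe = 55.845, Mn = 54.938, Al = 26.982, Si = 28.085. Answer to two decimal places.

M((Mn0.85Fe0.15)3Al2Si3O12) = 495.429 g/mol; M(SiO2) = 60.083 g/mol.
Moles SiO2 per formula unit = 3 Si ÷ 1 = 3.0000.
SiO2 fraction = (3.0000 × 60.083) / 495.429 = 180.249/495.429 = 0.3638.

36.38 wt%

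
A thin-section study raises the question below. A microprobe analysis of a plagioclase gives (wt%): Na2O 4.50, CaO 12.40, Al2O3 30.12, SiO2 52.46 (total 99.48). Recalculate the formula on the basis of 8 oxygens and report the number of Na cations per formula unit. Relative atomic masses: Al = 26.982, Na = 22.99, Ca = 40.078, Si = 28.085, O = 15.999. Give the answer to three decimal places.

4.50 wt% Na2O ÷ 61.979 g/mol = 0.07261 mol, giving 0.14522 Na and 0.07261 O.
12.40 wt% CaO ÷ 56.077 g/mol = 0.22112 mol, giving 0.22112 Ca and 0.22112 O.
30.12 wt% Al2O3 ÷ 101.961 g/mol = 0.29541 mol, giving 0.59082 Al and 0.88623 O.
52.46 wt% SiO2 ÷ 60.083 g/mol = 0.87313 mol, giving 0.87313 Si and 1.74626 O.
Oxygen sums to 2.92622; scaling by 8/2.92622 = 2.73390 puts the formula on 8 O.
Na: 0.14522 × 2.73390 = 0.397 atoms per formula unit.

0.397 Na apfu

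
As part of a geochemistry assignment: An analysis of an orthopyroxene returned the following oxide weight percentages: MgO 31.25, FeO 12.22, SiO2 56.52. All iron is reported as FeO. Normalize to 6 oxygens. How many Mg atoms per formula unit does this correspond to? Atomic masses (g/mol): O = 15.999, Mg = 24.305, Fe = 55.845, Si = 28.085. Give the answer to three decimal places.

1.646 Mg apfu

MgO: 31.25/40.304 = 0.77536 mol → 0.77536 mol Mg, 0.77536 mol O.
FeO: 12.22/71.844 = 0.17009 mol → 0.17009 mol Fe, 0.17009 mol O.
SiO2: 56.52/60.083 = 0.94070 mol → 0.94070 mol Si, 1.88140 mol O.
Total oxygen = 2.82685 mol. Normalization factor = 6/2.82685 = 2.12250.
Mg per 6 O = 0.77536 × 2.12250 = 1.646.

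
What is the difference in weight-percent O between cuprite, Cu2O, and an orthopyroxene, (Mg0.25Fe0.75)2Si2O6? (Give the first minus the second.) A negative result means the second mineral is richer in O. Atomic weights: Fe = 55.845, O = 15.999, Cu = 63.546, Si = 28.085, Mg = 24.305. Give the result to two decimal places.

-27.51 percentage points

O in Cu2O: molar mass 143.091 g/mol; 1×15.999 = 15.999 g → 11.18 wt%.
O in (Mg0.25Fe0.75)2Si2O6: molar mass 248.084 g/mol; 6×15.999 = 95.994 g → 38.69 wt%.
Difference = 11.18 − 38.69 = -27.51 percentage points.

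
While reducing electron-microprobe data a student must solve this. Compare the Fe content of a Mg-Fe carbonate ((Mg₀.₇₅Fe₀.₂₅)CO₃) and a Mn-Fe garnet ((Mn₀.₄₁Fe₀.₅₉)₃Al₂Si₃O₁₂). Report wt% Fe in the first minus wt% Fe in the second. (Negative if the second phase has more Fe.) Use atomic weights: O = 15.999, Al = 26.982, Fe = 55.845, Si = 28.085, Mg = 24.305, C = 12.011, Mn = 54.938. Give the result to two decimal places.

M((Mg₀.₇₅Fe₀.₂₅)CO₃) = 92.198 g/mol, so wt% Fe = 13.961/92.198 × 100 = 15.14%.
M((Mn₀.₄₁Fe₀.₅₉)₃Al₂Si₃O₁₂) = 496.626 g/mol, so wt% Fe = 98.846/496.626 × 100 = 19.90%.
15.14 − 19.90 = -4.76 pp.

-4.76 percentage points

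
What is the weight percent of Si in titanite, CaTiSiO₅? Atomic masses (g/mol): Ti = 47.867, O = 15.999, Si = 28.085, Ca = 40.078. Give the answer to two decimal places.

M(CaTiSiO₅) = 196.025 g/mol.
Si contributes 1 × 28.085 = 28.085 g per mole.
28.085/196.025 = 0.1433 → 14.33%.

14.33 wt%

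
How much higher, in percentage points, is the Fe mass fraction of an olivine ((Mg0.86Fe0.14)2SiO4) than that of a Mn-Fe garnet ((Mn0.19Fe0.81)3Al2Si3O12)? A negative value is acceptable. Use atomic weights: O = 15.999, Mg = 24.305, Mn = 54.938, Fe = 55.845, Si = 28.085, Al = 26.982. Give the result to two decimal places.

First mineral: 15.637 g Fe in 149.522 g formula = 10.46 wt% Fe.
Second mineral: 135.703 g Fe in 497.225 g formula = 27.29 wt% Fe.
10.46% − 27.29% gives a difference of -16.83 percentage points.

-16.83 percentage points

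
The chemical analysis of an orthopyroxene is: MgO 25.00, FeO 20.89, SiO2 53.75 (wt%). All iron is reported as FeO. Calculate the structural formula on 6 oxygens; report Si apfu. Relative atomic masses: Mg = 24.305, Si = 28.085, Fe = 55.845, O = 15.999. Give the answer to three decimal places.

1.988 Si apfu

25.00 wt% MgO ÷ 40.304 g/mol = 0.62029 mol, giving 0.62029 Mg and 0.62029 O.
20.89 wt% FeO ÷ 71.844 g/mol = 0.29077 mol, giving 0.29077 Fe and 0.29077 O.
53.75 wt% SiO2 ÷ 60.083 g/mol = 0.89460 mol, giving 0.89460 Si and 1.78920 O.
Oxygen sums to 2.70026; scaling by 6/2.70026 = 2.22201 puts the formula on 6 O.
Si: 0.89460 × 2.22201 = 1.988 atoms per formula unit.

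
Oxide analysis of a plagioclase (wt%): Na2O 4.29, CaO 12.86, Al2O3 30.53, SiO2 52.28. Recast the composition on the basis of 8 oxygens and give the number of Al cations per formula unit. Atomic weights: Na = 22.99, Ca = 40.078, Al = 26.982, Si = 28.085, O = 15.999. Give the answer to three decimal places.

1.631 Al apfu

Na2O (M=61.979): mol = 0.06922; Na = 0.13844, O = 0.06922.
CaO (M=56.077): mol = 0.22933; Ca = 0.22933, O = 0.22933.
Al2O3 (M=101.961): mol = 0.29943; Al = 0.59886, O = 0.89829.
SiO2 (M=60.083): mol = 0.87013; Si = 0.87013, O = 1.74026.
ΣO = 2.93710; factor = 8/ΣO = 2.72378.
Al apfu = 0.59886 × 2.72378 = 1.631.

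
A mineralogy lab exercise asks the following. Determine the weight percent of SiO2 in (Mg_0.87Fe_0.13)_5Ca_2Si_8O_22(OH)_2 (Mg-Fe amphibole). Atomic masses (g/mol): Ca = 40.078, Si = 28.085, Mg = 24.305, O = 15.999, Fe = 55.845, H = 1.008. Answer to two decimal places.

57.71 wt%

M((Mg_0.87Fe_0.13)_5Ca_2Si_8O_22(OH)_2) = 832.854 g/mol; M(SiO2) = 60.083 g/mol.
Moles SiO2 per formula unit = 8 Si ÷ 1 = 8.0000.
SiO2 fraction = (8.0000 × 60.083) / 832.854 = 480.664/832.854 = 0.5771.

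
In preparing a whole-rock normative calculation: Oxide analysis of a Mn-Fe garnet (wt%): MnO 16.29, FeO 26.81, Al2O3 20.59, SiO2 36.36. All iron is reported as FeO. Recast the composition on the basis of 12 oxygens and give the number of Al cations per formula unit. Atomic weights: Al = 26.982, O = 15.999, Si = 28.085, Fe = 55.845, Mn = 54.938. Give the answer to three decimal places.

2.004 Al apfu

MnO: 16.29/70.937 = 0.22964 mol → 0.22964 mol Mn, 0.22964 mol O.
FeO: 26.81/71.844 = 0.37317 mol → 0.37317 mol Fe, 0.37317 mol O.
Al2O3: 20.59/101.961 = 0.20194 mol → 0.40388 mol Al, 0.60582 mol O.
SiO2: 36.36/60.083 = 0.60516 mol → 0.60516 mol Si, 1.21032 mol O.
Total oxygen = 2.41895 mol. Normalization factor = 12/2.41895 = 4.96083.
Al per 12 O = 0.40388 × 4.96083 = 2.004.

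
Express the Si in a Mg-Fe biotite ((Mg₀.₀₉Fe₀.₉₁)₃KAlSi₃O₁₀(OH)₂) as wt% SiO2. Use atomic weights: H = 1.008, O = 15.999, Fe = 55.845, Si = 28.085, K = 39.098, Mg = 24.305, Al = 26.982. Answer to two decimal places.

35.81 wt%

Formula mass = 503.358 g/mol.
3 Si → 3.0000 mol SiO2 per formula unit; M(SiO2) = 60.083, so SiO2 mass = 180.249 g.
180.249/503.358 × 100 = 35.81 wt%.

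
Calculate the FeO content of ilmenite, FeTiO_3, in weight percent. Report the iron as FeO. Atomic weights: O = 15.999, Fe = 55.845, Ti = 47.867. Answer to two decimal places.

Molar mass of FeTiO_3 = 1*55.845 + 1*47.867 + 3*15.999 = 151.709 g/mol.
Each formula unit contains 1 Fe, equivalent to 1/1 = 1.0000 mol FeO.
M(FeO) = 1×55.845 + 1×15.999 = 71.844 g/mol.
Mass of FeO per formula unit = 1.0000 × 71.844 = 71.844 g.
FeO wt% = 71.844 / 151.709 × 100 = 47.36%.

47.36 wt%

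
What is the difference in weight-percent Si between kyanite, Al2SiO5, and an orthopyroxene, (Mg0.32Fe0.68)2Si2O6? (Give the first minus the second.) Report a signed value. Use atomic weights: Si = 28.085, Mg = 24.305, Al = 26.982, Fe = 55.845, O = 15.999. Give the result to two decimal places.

-5.72 percentage points

First mineral: 28.085 g Si in 162.044 g formula = 17.33 wt% Si.
Second mineral: 56.170 g Si in 243.668 g formula = 23.05 wt% Si.
17.33% − 23.05% gives a difference of -5.72 percentage points.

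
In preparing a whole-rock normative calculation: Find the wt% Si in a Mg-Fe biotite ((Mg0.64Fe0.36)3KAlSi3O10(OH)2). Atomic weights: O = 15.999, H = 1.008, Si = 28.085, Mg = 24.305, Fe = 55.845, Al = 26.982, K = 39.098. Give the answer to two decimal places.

18.67 weight percent

M((Mg0.64Fe0.36)3KAlSi3O10(OH)2) = 451.317 g/mol.
Si contributes 3 × 28.085 = 84.255 g per mole.
84.255/451.317 = 0.1867 → 18.67%.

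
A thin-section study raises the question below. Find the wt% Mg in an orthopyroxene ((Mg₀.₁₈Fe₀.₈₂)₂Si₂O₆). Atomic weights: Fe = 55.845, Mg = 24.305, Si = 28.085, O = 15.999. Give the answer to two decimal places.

Molar mass of (Mg₀.₁₈Fe₀.₈₂)₂Si₂O₆: 0.36*24.305 + 1.64*55.845 + 2*28.085 + 6*15.999 = 252.500 g/mol.
Mass of Mg per formula unit: 0.36 × 24.305 = 8.750 g.
Weight fraction Mg = 8.750 / 252.500 = 0.0347.

3.47 wt%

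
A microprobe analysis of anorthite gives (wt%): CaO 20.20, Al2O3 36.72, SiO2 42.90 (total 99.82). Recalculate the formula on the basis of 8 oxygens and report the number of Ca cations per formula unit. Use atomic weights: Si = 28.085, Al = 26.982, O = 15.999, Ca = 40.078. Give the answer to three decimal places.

1.005 Ca apfu

CaO: 20.20/56.077 = 0.36022 mol → 0.36022 mol Ca, 0.36022 mol O.
Al2O3: 36.72/101.961 = 0.36014 mol → 0.72028 mol Al, 1.08042 mol O.
SiO2: 42.90/60.083 = 0.71401 mol → 0.71401 mol Si, 1.42802 mol O.
Total oxygen = 2.86866 mol. Normalization factor = 8/2.86866 = 2.78876.
Ca per 8 O = 0.36022 × 2.78876 = 1.005.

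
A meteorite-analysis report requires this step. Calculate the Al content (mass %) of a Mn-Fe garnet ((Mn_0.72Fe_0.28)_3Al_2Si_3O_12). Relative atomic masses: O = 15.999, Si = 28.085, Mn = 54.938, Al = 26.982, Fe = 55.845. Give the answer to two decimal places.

Molar mass of (Mn_0.72Fe_0.28)_3Al_2Si_3O_12: 2.16·54.938 + 0.84·55.845 + 2·26.982 + 3·28.085 + 12·15.999 = 495.783 g/mol.
Mass of Al per formula unit: 2 × 26.982 = 53.964 g.
Weight fraction Al = 53.964 / 495.783 = 0.1088.

10.88 mass %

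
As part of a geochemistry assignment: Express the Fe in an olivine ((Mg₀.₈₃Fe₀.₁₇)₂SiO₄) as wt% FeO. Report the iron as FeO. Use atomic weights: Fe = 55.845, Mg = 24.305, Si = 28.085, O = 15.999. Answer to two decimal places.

Molar mass of (Mg₀.₈₃Fe₀.₁₇)₂SiO₄ = 1.66*24.305 + 0.34*55.845 + 1*28.085 + 4*15.999 = 151.415 g/mol.
Each formula unit contains 0.34 Fe, equivalent to 0.34/1 = 0.3400 mol FeO.
M(FeO) = 1×55.845 + 1×15.999 = 71.844 g/mol.
Mass of FeO per formula unit = 0.3400 × 71.844 = 24.427 g.
FeO wt% = 24.427 / 151.415 × 100 = 16.13%.

16.13 wt%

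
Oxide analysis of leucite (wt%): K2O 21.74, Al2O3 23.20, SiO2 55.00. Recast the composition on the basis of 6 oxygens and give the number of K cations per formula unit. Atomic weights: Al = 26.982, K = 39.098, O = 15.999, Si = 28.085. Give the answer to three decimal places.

K2O: 21.74/94.195 = 0.23080 mol → 0.46160 mol K, 0.23080 mol O.
Al2O3: 23.20/101.961 = 0.22754 mol → 0.45508 mol Al, 0.68262 mol O.
SiO2: 55.00/60.083 = 0.91540 mol → 0.91540 mol Si, 1.83080 mol O.
Total oxygen = 2.74422 mol. Normalization factor = 6/2.74422 = 2.18641.
K per 6 O = 0.46160 × 2.18641 = 1.009.

1.009 K apfu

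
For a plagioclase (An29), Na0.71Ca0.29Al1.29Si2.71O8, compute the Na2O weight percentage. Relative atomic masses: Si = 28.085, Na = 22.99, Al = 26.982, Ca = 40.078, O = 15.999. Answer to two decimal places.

8.25 wt%

Formula mass = 266.855 g/mol.
0.71 Na → 0.3550 mol Na2O per formula unit; M(Na2O) = 61.979, so Na2O mass = 22.003 g.
22.003/266.855 × 100 = 8.25 wt%.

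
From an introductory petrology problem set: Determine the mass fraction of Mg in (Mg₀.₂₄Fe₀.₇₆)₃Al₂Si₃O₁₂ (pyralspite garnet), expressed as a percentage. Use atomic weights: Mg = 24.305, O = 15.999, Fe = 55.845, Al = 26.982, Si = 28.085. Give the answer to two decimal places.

Formula mass = 0.72*24.305 + 2.28*55.845 + 2*26.982 + 3*28.085 + 12*15.999 = 475.033 g/mol, of which 17.500 g is Mg.
So Mg makes up 17.500/475.033 = 0.0368 of the mass, i.e. 3.68%.

3.68 wt%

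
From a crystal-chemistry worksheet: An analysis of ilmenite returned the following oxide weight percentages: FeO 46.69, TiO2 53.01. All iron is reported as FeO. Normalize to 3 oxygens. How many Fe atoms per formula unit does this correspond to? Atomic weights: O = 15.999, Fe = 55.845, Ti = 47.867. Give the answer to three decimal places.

0.986 Fe apfu

FeO: 46.69/71.844 = 0.64988 mol → 0.64988 mol Fe, 0.64988 mol O.
TiO2: 53.01/79.865 = 0.66375 mol → 0.66375 mol Ti, 1.32750 mol O.
Total oxygen = 1.97738 mol. Normalization factor = 3/1.97738 = 1.51716.
Fe per 3 O = 0.64988 × 1.51716 = 0.986.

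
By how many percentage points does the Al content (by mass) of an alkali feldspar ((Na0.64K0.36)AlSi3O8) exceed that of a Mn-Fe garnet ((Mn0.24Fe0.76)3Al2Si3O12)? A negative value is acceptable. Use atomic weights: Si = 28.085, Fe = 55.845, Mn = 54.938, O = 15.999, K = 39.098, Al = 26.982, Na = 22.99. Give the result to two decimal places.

M((Na0.64K0.36)AlSi3O8) = 268.018 g/mol, so wt% Al = 26.982/268.018 × 100 = 10.07%.
M((Mn0.24Fe0.76)3Al2Si3O12) = 497.089 g/mol, so wt% Al = 53.964/497.089 × 100 = 10.86%.
10.07 − 10.86 = -0.79 pp.

-0.79 percentage points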